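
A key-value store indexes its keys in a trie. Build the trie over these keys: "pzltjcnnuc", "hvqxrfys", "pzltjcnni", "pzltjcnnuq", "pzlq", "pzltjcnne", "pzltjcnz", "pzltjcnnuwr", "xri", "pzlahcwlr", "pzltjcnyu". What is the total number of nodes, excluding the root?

For each word, the new-node count is its length minus the longest prefix already in the trie:
  "pzltjcnnuc" → 10 new (p, z, l, t, j, c, n, n, u, c)
  "hvqxrfys" → 8 new (h, v, q, x, r, f, y, s)
  "pzltjcnni" → prefix "pzltjcnn" already present; 1 new (i)
  "pzltjcnnuq" → prefix "pzltjcnnu" already present; 1 new (q)
  "pzlq" → prefix "pzl" already present; 1 new (q)
  "pzltjcnne" → prefix "pzltjcnn" already present; 1 new (e)
  "pzltjcnz" → prefix "pzltjcn" already present; 1 new (z)
  "pzltjcnnuwr" → prefix "pzltjcnnu" already present; 2 new (w, r)
  "xri" → 3 new (x, r, i)
  "pzlahcwlr" → prefix "pzl" already present; 6 new (a, h, c, w, l, r)
  "pzltjcnyu" → prefix "pzltjcn" already present; 2 new (y, u)
Total nodes = 10 + 8 + 1 + 1 + 1 + 1 + 1 + 2 + 3 + 6 + 2 = 36

36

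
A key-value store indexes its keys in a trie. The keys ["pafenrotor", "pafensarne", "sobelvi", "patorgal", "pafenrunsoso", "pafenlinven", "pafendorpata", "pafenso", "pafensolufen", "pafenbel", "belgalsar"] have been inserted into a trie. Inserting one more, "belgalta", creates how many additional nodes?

2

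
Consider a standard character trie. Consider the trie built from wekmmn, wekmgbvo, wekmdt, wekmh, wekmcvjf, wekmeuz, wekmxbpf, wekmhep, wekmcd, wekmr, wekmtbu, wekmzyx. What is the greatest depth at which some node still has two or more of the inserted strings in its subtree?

5

The deepest shared node is where two words last agree before diverging.
"wekmcd" and "wekmcvjf" agree on "wekmc" (5 characters) before diverging; nothing deeper is shared.
Longest shared-prefix length: 5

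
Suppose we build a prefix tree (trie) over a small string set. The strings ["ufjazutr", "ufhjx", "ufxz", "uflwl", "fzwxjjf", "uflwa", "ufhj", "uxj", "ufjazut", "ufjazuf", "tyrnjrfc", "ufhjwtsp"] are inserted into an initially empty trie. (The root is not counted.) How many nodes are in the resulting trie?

39

For each word, the new-node count is its length minus the longest prefix already in the trie:
  "ufjazutr" → 8 new (u, f, j, a, z, u, t, r)
  "ufhjx" → prefix "uf" already present; 3 new (h, j, x)
  "ufxz" → prefix "uf" already present; 2 new (x, z)
  "uflwl" → prefix "uf" already present; 3 new (l, w, l)
  "fzwxjjf" → 7 new (f, z, w, x, j, j, f)
  "uflwa" → prefix "uflw" already present; 1 new (a)
  "ufhj" → prefix "ufhj" already present; 0 new (none)
  "uxj" → prefix "u" already present; 2 new (x, j)
  "ufjazut" → prefix "ufjazut" already present; 0 new (none)
  "ufjazuf" → prefix "ufjazu" already present; 1 new (f)
  "tyrnjrfc" → 8 new (t, y, r, n, j, r, f, c)
  "ufhjwtsp" → prefix "ufhj" already present; 4 new (w, t, s, p)
Total nodes = 8 + 3 + 2 + 3 + 7 + 1 + 0 + 2 + 0 + 1 + 8 + 4 = 39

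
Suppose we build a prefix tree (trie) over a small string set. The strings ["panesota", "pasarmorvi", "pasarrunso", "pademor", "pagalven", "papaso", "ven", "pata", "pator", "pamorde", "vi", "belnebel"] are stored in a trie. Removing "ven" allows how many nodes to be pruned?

2

After clearing the end-marker at "ven", prune upward until reaching a node still needed by another word.
The suffix "en" (2 nodes) is used only by "ven"; the node for "v" still has the child "i", so pruning stops there.
Nodes removed: 2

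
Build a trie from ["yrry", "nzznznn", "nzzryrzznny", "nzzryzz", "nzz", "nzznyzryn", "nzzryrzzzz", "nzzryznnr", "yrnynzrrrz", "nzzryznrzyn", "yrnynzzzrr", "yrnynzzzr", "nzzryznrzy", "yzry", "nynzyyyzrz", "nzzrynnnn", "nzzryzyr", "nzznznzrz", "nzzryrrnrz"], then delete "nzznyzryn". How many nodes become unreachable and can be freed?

5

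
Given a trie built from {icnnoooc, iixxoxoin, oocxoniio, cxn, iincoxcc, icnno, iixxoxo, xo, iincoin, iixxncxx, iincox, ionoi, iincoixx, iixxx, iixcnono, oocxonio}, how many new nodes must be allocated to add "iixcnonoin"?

2

"iixcnono" is already a path in the trie; the remaining "in" must be added.
Each of the 2 remaining characters creates one node.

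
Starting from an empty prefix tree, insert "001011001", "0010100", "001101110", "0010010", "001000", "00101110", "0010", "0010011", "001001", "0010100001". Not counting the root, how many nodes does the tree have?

For each word, the new-node count is its length minus the longest prefix already in the trie:
  "001011001" → 9 new (0, 0, 1, 0, 1, 1, 0, 0, 1)
  "0010100" → prefix "00101" already present; 2 new (0, 0)
  "001101110" → prefix "001" already present; 6 new (1, 0, 1, 1, 1, 0)
  "0010010" → prefix "0010" already present; 3 new (0, 1, 0)
  "001000" → prefix "00100" already present; 1 new (0)
  "00101110" → prefix "001011" already present; 2 new (1, 0)
  "0010" → prefix "0010" already present; 0 new (none)
  "0010011" → prefix "001001" already present; 1 new (1)
  "001001" → prefix "001001" already present; 0 new (none)
  "0010100001" → prefix "0010100" already present; 3 new (0, 0, 1)
Total nodes = 9 + 2 + 6 + 3 + 1 + 2 + 0 + 1 + 0 + 3 = 27

27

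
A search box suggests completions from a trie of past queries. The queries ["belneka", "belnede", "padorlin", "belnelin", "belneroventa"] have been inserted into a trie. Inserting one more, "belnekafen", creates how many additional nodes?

Walking "belnekafen" from the root, the first 7 characters ("belneka") follow existing edges; "f" is the first miss.
New nodes needed: |"belnekafen"| − 7 = 10 − 7 = 3.

3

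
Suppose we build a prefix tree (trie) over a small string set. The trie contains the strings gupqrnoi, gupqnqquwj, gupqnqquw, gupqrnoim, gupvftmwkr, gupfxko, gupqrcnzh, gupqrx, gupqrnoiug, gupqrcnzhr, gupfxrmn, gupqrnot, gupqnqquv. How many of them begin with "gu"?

13

Traverse to the node for "gu", then collect every word in that subtree.
Matches: "gupfxko", "gupfxrmn", "gupqnqquv", "gupqnqquw", "gupqnqquwj", "gupqrcnzh", "gupqrcnzhr", "gupqrnoi", "gupqrnoim", "gupqrnoiug", "gupqrnot", "gupqrx", "gupvftmwkr"
Count: 13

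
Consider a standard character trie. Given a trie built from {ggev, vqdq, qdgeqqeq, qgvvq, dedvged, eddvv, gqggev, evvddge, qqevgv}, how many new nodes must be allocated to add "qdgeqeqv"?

3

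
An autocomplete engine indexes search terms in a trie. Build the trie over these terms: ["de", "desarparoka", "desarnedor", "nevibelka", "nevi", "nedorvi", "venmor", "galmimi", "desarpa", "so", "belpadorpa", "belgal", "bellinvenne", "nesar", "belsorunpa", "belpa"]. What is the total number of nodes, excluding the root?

76

Insert word by word; a character creates a node only if that edge doesn't already exist:
  "de" → 2 new (d, e)
  "desarparoka" → prefix "de" already present; 9 new (s, a, r, p, a, r, o, k, a)
  "desarnedor" → prefix "desar" already present; 5 new (n, e, d, o, r)
  "nevibelka" → 9 new (n, e, v, i, b, e, l, k, a)
  "nevi" → prefix "nevi" already present; 0 new (none)
  "nedorvi" → prefix "ne" already present; 5 new (d, o, r, v, i)
  "venmor" → 6 new (v, e, n, m, o, r)
  "galmimi" → 7 new (g, a, l, m, i, m, i)
  "desarpa" → prefix "desarpa" already present; 0 new (none)
  "so" → 2 new (s, o)
  "belpadorpa" → 10 new (b, e, l, p, a, d, o, r, p, a)
  "belgal" → prefix "bel" already present; 3 new (g, a, l)
  "bellinvenne" → prefix "bel" already present; 8 new (l, i, n, v, e, n, n, e)
  "nesar" → prefix "ne" already present; 3 new (s, a, r)
  "belsorunpa" → prefix "bel" already present; 7 new (s, o, r, u, n, p, a)
  "belpa" → prefix "belpa" already present; 0 new (none)
Total nodes = 2 + 9 + 5 + 9 + 0 + 5 + 6 + 7 + 0 + 2 + 10 + 3 + 8 + 3 + 7 + 0 = 76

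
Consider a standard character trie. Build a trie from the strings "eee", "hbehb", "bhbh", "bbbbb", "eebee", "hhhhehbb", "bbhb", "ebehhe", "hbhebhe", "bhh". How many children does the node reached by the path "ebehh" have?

1

Follow the path "ebehh" to its node, then look at its outgoing edges.
Characters that immediately follow "ebehh" among the stored strings: {e}.
That node has 1 child edge.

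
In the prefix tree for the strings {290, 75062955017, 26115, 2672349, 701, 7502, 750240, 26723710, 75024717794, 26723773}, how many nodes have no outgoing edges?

9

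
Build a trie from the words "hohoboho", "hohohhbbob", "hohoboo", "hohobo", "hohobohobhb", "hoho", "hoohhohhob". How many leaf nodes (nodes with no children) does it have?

4

Leaves are exactly the stored words that no other stored word extends.
Those words: "hohobohobhb", "hohoboo", "hohohhbbob", "hoohhohhob"
Leaf count: 4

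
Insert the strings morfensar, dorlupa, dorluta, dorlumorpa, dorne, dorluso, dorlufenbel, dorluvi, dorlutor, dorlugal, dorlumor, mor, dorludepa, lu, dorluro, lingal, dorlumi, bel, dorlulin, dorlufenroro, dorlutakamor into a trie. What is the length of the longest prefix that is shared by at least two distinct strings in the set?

Look for the deepest trie node that still has at least two words in its subtree.
"dorlufenbel" and "dorlufenroro" agree on "dorlufen" (8 characters) before diverging; nothing deeper is shared.
Longest shared-prefix length: 8

8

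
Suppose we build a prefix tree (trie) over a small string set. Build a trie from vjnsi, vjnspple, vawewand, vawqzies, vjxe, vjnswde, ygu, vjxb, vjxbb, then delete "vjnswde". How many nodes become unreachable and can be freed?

3

Walk "vjnswde" from the leaf back toward the root, removing each node that no remaining word uses.
The suffix "wde" (3 nodes) is used only by "vjnswde"; the node for "vjns" still has the child "i", so pruning stops there.
Nodes removed: 3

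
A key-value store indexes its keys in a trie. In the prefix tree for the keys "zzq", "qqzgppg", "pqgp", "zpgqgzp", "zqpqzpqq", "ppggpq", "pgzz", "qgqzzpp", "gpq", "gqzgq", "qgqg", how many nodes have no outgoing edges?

11

A leaf is a node with no children — equivalently, the end of a word that is not a proper prefix of any other stored word.
Those words: "gpq", "gqzgq", "pgzz", "ppggpq", "pqgp", "qgqg", "qgqzzpp", "qqzgppg", "zpgqgzp", "zqpqzpqq", "zzq"
Leaf count: 11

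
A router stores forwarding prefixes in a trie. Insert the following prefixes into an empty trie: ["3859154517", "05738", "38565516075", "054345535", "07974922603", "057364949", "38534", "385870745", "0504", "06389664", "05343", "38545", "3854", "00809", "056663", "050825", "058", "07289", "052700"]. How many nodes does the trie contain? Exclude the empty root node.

Count nodes per top-level branch (shared prefixes stored once):
  '0'-branch (00809, 0504, 050825, 052700, 05343, 054345535, 056663, 057364949, 05738, 058, 06389664, 07289, 07974922603): 58 nodes
  '3'-branch (38534, 3854, 38545, 38565516075, 385870745, 3859154517): 28 nodes
Sum: 86

86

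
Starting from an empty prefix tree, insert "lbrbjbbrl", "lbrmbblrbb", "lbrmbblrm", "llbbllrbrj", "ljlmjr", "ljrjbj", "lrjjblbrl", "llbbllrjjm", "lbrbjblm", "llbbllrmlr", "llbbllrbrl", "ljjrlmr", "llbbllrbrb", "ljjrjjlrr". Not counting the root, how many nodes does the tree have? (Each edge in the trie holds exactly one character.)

Count nodes per top-level branch (shared prefixes stored once):
  'l'-branch (lbrbjbbrl, lbrbjblm, lbrmbblrbb, lbrmbblrm, ljjrjjlrr, ljjrlmr, ljlmjr, ljrjbj, llbbllrbrb, llbbllrbrj, llbbllrbrl, llbbllrjjm, llbbllrmlr, lrjjblbrl): 63 nodes
Sum: 63

63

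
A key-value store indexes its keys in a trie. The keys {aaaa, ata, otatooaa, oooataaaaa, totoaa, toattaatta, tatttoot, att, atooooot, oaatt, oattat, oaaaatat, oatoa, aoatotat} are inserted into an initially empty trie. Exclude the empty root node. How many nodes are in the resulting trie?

Trace insertions, counting only characters that open a new branch:
  "aaaa" → 4 new (a, a, a, a)
  "ata" → prefix "a" already present; 2 new (t, a)
  "otatooaa" → 8 new (o, t, a, t, o, o, a, a)
  "oooataaaaa" → prefix "o" already present; 9 new (o, o, a, t, a, a, a, a, a)
  "totoaa" → 6 new (t, o, t, o, a, a)
  "toattaatta" → prefix "to" already present; 8 new (a, t, t, a, a, t, t, a)
  "tatttoot" → prefix "t" already present; 7 new (a, t, t, t, o, o, t)
  "att" → prefix "at" already present; 1 new (t)
  "atooooot" → prefix "at" already present; 6 new (o, o, o, o, o, t)
  "oaatt" → prefix "o" already present; 4 new (a, a, t, t)
  "oattat" → prefix "oa" already present; 4 new (t, t, a, t)
  "oaaaatat" → prefix "oaa" already present; 5 new (a, a, t, a, t)
  "oatoa" → prefix "oat" already present; 2 new (o, a)
  "aoatotat" → prefix "a" already present; 7 new (o, a, t, o, t, a, t)
Total nodes = 4 + 2 + 8 + 9 + 6 + 8 + 7 + 1 + 6 + 4 + 4 + 5 + 2 + 7 = 73

73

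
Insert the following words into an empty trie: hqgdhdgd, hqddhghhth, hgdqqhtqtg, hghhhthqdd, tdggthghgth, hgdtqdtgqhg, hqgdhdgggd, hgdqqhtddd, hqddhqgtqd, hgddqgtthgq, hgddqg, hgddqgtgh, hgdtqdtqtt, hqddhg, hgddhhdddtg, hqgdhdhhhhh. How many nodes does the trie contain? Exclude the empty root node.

88

For each word, the new-node count is its length minus the longest prefix already in the trie:
  "hqgdhdgd" → 8 new (h, q, g, d, h, d, g, d)
  "hqddhghhth" → prefix "hq" already present; 8 new (d, d, h, g, h, h, t, h)
  "hgdqqhtqtg" → prefix "h" already present; 9 new (g, d, q, q, h, t, q, t, g)
  "hghhhthqdd" → prefix "hg" already present; 8 new (h, h, h, t, h, q, d, d)
  "tdggthghgth" → 11 new (t, d, g, g, t, h, g, h, g, t, h)
  "hgdtqdtgqhg" → prefix "hgd" already present; 8 new (t, q, d, t, g, q, h, g)
  "hqgdhdgggd" → prefix "hqgdhdg" already present; 3 new (g, g, d)
  "hgdqqhtddd" → prefix "hgdqqht" already present; 3 new (d, d, d)
  "hqddhqgtqd" → prefix "hqddh" already present; 5 new (q, g, t, q, d)
  "hgddqgtthgq" → prefix "hgd" already present; 8 new (d, q, g, t, t, h, g, q)
  "hgddqg" → prefix "hgddqg" already present; 0 new (none)
  "hgddqgtgh" → prefix "hgddqgt" already present; 2 new (g, h)
  "hgdtqdtqtt" → prefix "hgdtqdt" already present; 3 new (q, t, t)
  "hqddhg" → prefix "hqddhg" already present; 0 new (none)
  "hgddhhdddtg" → prefix "hgdd" already present; 7 new (h, h, d, d, d, t, g)
  "hqgdhdhhhhh" → prefix "hqgdhd" already present; 5 new (h, h, h, h, h)
Total nodes = 8 + 8 + 9 + 8 + 11 + 8 + 3 + 3 + 5 + 8 + 0 + 2 + 3 + 0 + 7 + 5 = 88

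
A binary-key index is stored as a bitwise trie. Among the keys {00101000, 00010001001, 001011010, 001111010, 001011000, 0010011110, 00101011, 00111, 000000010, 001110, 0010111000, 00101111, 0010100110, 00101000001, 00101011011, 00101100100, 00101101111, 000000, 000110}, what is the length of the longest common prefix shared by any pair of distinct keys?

Equivalently: take the maximum, over all pairs, of their longest common prefix length.
"00101000" and "00101000001" agree on "00101000" (8 characters) before diverging; nothing deeper is shared.
Longest shared-prefix length: 8

8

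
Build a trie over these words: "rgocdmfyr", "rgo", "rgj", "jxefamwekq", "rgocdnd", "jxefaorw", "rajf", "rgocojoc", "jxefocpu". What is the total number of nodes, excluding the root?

36

For each word, the new-node count is its length minus the longest prefix already in the trie:
  "rgocdmfyr" → 9 new (r, g, o, c, d, m, f, y, r)
  "rgo" → prefix "rgo" already present; 0 new (none)
  "rgj" → prefix "rg" already present; 1 new (j)
  "jxefamwekq" → 10 new (j, x, e, f, a, m, w, e, k, q)
  "rgocdnd" → prefix "rgocd" already present; 2 new (n, d)
  "jxefaorw" → prefix "jxefa" already present; 3 new (o, r, w)
  "rajf" → prefix "r" already present; 3 new (a, j, f)
  "rgocojoc" → prefix "rgoc" already present; 4 new (o, j, o, c)
  "jxefocpu" → prefix "jxef" already present; 4 new (o, c, p, u)
Total nodes = 9 + 0 + 1 + 10 + 2 + 3 + 3 + 4 + 4 = 36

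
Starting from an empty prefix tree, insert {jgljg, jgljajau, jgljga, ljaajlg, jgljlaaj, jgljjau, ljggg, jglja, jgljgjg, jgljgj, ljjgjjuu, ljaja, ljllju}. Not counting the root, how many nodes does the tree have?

Trace insertions, counting only characters that open a new branch:
  "jgljg" → 5 new (j, g, l, j, g)
  "jgljajau" → prefix "jglj" already present; 4 new (a, j, a, u)
  "jgljga" → prefix "jgljg" already present; 1 new (a)
  "ljaajlg" → 7 new (l, j, a, a, j, l, g)
  "jgljlaaj" → prefix "jglj" already present; 4 new (l, a, a, j)
  "jgljjau" → prefix "jglj" already present; 3 new (j, a, u)
  "ljggg" → prefix "lj" already present; 3 new (g, g, g)
  "jglja" → prefix "jglja" already present; 0 new (none)
  "jgljgjg" → prefix "jgljg" already present; 2 new (j, g)
  "jgljgj" → prefix "jgljgj" already present; 0 new (none)
  "ljjgjjuu" → prefix "lj" already present; 6 new (j, g, j, j, u, u)
  "ljaja" → prefix "lja" already present; 2 new (j, a)
  "ljllju" → prefix "lj" already present; 4 new (l, l, j, u)
Total nodes = 5 + 4 + 1 + 7 + 4 + 3 + 3 + 0 + 2 + 0 + 6 + 2 + 4 = 41

41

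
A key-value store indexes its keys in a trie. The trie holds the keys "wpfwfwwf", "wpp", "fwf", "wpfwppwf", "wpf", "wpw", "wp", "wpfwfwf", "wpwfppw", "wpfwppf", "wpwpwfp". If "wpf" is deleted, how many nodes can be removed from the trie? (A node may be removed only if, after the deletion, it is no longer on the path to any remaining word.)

0

After clearing the end-marker at "wpf", prune upward until reaching a node still needed by another word.
Every node on "wpf" is still needed (e.g. by "wpfwfwwf"), so nothing is freed.
Nodes removed: 0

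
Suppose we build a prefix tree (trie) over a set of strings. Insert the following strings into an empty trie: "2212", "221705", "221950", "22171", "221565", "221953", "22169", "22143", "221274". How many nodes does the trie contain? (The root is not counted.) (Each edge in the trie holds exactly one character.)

Count nodes per top-level branch (shared prefixes stored once):
  '2'-branch (2212, 221274, 22143, 221565, 22169, 221705, 22171, 221950, 221953): 21 nodes
Sum: 21

21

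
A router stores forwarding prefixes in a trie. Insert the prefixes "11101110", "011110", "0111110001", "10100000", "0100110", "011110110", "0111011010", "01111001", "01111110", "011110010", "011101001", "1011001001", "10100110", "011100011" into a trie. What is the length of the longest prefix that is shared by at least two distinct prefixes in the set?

Equivalently: take the maximum, over all pairs, of their longest common prefix length.
"01111001" and "011110010" agree on "01111001" (8 characters) before diverging; nothing deeper is shared.
Longest shared-prefix length: 8

8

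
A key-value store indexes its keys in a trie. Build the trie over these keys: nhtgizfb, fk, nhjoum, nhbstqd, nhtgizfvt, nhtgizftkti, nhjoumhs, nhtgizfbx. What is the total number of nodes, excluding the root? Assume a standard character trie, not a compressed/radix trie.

28

Trace insertions, counting only characters that open a new branch:
  "nhtgizfb" → 8 new (n, h, t, g, i, z, f, b)
  "fk" → 2 new (f, k)
  "nhjoum" → prefix "nh" already present; 4 new (j, o, u, m)
  "nhbstqd" → prefix "nh" already present; 5 new (b, s, t, q, d)
  "nhtgizfvt" → prefix "nhtgizf" already present; 2 new (v, t)
  "nhtgizftkti" → prefix "nhtgizf" already present; 4 new (t, k, t, i)
  "nhjoumhs" → prefix "nhjoum" already present; 2 new (h, s)
  "nhtgizfbx" → prefix "nhtgizfb" already present; 1 new (x)
Total nodes = 8 + 2 + 4 + 5 + 2 + 4 + 2 + 1 = 28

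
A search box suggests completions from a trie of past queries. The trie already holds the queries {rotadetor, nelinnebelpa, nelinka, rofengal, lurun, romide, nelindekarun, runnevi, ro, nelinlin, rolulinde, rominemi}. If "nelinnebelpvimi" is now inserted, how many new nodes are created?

"nelinnebelp" is already a path in the trie; the remaining "vimi" must be added.
So 15 − 11 = 4 new nodes.

4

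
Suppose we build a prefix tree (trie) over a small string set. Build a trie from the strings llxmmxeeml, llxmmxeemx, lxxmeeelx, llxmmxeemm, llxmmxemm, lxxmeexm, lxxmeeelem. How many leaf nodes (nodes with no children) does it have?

A leaf is a node with no children — equivalently, the end of a word that is not a proper prefix of any other stored word.
Those words: "llxmmxeeml", "llxmmxeemm", "llxmmxeemx", "llxmmxemm", "lxxmeeelem", "lxxmeeelx", "lxxmeexm"
Leaf count: 7

7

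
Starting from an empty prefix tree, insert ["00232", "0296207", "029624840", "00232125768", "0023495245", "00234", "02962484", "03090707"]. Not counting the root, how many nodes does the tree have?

34

For each word, the new-node count is its length minus the longest prefix already in the trie:
  "00232" → 5 new (0, 0, 2, 3, 2)
  "0296207" → prefix "0" already present; 6 new (2, 9, 6, 2, 0, 7)
  "029624840" → prefix "02962" already present; 4 new (4, 8, 4, 0)
  "00232125768" → prefix "00232" already present; 6 new (1, 2, 5, 7, 6, 8)
  "0023495245" → prefix "0023" already present; 6 new (4, 9, 5, 2, 4, 5)
  "00234" → prefix "00234" already present; 0 new (none)
  "02962484" → prefix "02962484" already present; 0 new (none)
  "03090707" → prefix "0" already present; 7 new (3, 0, 9, 0, 7, 0, 7)
Total nodes = 5 + 6 + 4 + 6 + 6 + 0 + 0 + 7 = 34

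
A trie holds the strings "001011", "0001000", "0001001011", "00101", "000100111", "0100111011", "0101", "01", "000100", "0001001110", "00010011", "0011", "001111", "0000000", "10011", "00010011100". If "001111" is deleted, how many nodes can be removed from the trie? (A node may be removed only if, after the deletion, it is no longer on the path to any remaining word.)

2

A node on "001111"'s path can go only if nothing else ends at it or branches off below it.
The suffix "11" (2 nodes) is used only by "001111"; "0011" is itself a stored word, so pruning stops there.
Nodes removed: 2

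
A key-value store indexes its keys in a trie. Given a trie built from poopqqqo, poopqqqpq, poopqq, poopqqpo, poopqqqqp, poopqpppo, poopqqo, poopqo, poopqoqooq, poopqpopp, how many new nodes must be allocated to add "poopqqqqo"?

The longest prefix of "poopqqqqo" already in the trie is "poopqqqq" (length 8).
New nodes needed: |"poopqqqqo"| − 8 = 9 − 8 = 1.

1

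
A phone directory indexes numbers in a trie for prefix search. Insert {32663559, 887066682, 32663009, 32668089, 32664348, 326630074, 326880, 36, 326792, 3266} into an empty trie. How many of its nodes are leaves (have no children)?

9

Leaves are exactly the stored words that no other stored word extends.
Those words: "326630074", "32663009", "32663559", "32664348", "32668089", "326792", "326880", "36", "887066682"
Leaf count: 9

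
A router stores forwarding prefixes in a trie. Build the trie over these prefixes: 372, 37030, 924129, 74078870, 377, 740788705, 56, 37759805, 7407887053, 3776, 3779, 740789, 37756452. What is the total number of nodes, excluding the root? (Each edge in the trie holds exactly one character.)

37

For each word, the new-node count is its length minus the longest prefix already in the trie:
  "372" → 3 new (3, 7, 2)
  "37030" → prefix "37" already present; 3 new (0, 3, 0)
  "924129" → 6 new (9, 2, 4, 1, 2, 9)
  "74078870" → 8 new (7, 4, 0, 7, 8, 8, 7, 0)
  "377" → prefix "37" already present; 1 new (7)
  "740788705" → prefix "74078870" already present; 1 new (5)
  "56" → 2 new (5, 6)
  "37759805" → prefix "377" already present; 5 new (5, 9, 8, 0, 5)
  "7407887053" → prefix "740788705" already present; 1 new (3)
  "3776" → prefix "377" already present; 1 new (6)
  "3779" → prefix "377" already present; 1 new (9)
  "740789" → prefix "74078" already present; 1 new (9)
  "37756452" → prefix "3775" already present; 4 new (6, 4, 5, 2)
Total nodes = 3 + 3 + 6 + 8 + 1 + 1 + 2 + 5 + 1 + 1 + 1 + 1 + 4 = 37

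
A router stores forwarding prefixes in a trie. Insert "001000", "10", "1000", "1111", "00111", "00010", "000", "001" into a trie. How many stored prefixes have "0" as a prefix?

5

Traverse to the node for "0", then collect every word in that subtree.
Matches: "000", "00010", "001", "001000", "00111"
Count: 5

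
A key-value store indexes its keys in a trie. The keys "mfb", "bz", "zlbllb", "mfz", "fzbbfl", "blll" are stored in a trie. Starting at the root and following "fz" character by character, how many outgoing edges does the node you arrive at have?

1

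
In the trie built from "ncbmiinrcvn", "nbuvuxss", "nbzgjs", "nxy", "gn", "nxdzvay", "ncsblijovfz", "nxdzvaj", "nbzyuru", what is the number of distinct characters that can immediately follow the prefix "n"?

Walk "n" from the root, arriving at one node.
Distinct next characters after "n": b, c, x.
That node has 3 child edges.

3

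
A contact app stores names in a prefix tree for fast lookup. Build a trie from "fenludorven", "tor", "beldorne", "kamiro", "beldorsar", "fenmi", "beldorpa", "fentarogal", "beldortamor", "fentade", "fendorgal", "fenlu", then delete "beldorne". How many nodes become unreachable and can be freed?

2

After clearing the end-marker at "beldorne", prune upward until reaching a node still needed by another word.
The suffix "ne" (2 nodes) is used only by "beldorne"; the node for "beldor" still has the child "s", so pruning stops there.
Nodes removed: 2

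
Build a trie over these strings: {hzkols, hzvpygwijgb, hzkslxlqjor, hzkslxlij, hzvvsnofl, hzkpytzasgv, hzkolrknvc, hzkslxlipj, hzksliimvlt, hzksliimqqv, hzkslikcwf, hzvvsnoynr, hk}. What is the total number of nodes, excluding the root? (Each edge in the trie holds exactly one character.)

Count nodes per top-level branch (shared prefixes stored once):
  'h'-branch (hk, hzkolrknvc, hzkols, hzkpytzasgv, hzksliimqqv, hzksliimvlt, hzkslikcwf, hzkslxlij, hzkslxlipj, hzkslxlqjor, hzvpygwijgb, hzvvsnofl, hzvvsnoynr): 63 nodes
Sum: 63

63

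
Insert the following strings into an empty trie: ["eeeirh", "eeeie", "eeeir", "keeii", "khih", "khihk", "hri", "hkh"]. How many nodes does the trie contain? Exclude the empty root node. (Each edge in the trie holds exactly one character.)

For each word, the new-node count is its length minus the longest prefix already in the trie:
  "eeeirh" → 6 new (e, e, e, i, r, h)
  "eeeie" → prefix "eeei" already present; 1 new (e)
  "eeeir" → prefix "eeeir" already present; 0 new (none)
  "keeii" → 5 new (k, e, e, i, i)
  "khih" → prefix "k" already present; 3 new (h, i, h)
  "khihk" → prefix "khih" already present; 1 new (k)
  "hri" → 3 new (h, r, i)
  "hkh" → prefix "h" already present; 2 new (k, h)
Total nodes = 6 + 1 + 0 + 5 + 3 + 1 + 3 + 2 = 21

21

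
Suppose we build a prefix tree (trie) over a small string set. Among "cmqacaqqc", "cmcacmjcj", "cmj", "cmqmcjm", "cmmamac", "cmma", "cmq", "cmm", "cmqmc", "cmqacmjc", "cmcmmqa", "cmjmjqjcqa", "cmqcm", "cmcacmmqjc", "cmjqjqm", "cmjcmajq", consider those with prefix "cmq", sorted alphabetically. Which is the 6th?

cmqmcjm

Filter for "cmq…" and sort: "cmq", "cmqacaqqc", "cmqacmjc", "cmqcm", "cmqmc", "cmqmcjm"
The 6th is cmqmcjm.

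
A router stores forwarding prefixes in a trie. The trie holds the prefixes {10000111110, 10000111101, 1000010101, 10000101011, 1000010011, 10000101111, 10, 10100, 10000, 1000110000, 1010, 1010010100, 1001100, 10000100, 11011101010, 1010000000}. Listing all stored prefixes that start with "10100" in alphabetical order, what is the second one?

Filter for "10100…" and sort: "10100", "1010000000", "1010010100"
The 2nd is 1010000000.

1010000000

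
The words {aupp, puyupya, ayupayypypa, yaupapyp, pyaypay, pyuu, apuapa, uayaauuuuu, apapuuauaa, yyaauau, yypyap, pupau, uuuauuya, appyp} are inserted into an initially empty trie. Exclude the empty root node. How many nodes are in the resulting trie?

83

For each word, the new-node count is its length minus the longest prefix already in the trie:
  "aupp" → 4 new (a, u, p, p)
  "puyupya" → 7 new (p, u, y, u, p, y, a)
  "ayupayypypa" → prefix "a" already present; 10 new (y, u, p, a, y, y, p, y, p, a)
  "yaupapyp" → 8 new (y, a, u, p, a, p, y, p)
  "pyaypay" → prefix "p" already present; 6 new (y, a, y, p, a, y)
  "pyuu" → prefix "py" already present; 2 new (u, u)
  "apuapa" → prefix "a" already present; 5 new (p, u, a, p, a)
  "uayaauuuuu" → 10 new (u, a, y, a, a, u, u, u, u, u)
  "apapuuauaa" → prefix "ap" already present; 8 new (a, p, u, u, a, u, a, a)
  "yyaauau" → prefix "y" already present; 6 new (y, a, a, u, a, u)
  "yypyap" → prefix "yy" already present; 4 new (p, y, a, p)
  "pupau" → prefix "pu" already present; 3 new (p, a, u)
  "uuuauuya" → prefix "u" already present; 7 new (u, u, a, u, u, y, a)
  "appyp" → prefix "ap" already present; 3 new (p, y, p)
Total nodes = 4 + 7 + 10 + 8 + 6 + 2 + 5 + 10 + 8 + 6 + 4 + 3 + 7 + 3 = 83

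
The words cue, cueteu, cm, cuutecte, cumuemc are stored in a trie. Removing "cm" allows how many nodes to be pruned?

Walk "cm" from the leaf back toward the root, removing each node that no remaining word uses.
The suffix "m" (1 node) is used only by "cm"; the node for "c" still has the child "u", so pruning stops there.
Nodes removed: 1

1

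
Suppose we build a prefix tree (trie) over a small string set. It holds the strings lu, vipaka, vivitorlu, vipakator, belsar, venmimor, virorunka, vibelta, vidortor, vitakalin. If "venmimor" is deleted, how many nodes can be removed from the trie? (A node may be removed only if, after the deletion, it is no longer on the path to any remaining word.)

After clearing the end-marker at "venmimor", prune upward until reaching a node still needed by another word.
The suffix "enmimor" (7 nodes) is used only by "venmimor"; the node for "v" still has the child "i", so pruning stops there.
Nodes removed: 7

7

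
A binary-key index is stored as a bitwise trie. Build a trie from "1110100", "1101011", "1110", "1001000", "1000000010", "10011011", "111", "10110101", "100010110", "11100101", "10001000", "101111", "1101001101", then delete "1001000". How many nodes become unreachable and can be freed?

After clearing the end-marker at "1001000", prune upward until reaching a node still needed by another word.
The suffix "000" (3 nodes) is used only by "1001000"; the node for "1001" still has the child "1", so pruning stops there.
Nodes removed: 3

3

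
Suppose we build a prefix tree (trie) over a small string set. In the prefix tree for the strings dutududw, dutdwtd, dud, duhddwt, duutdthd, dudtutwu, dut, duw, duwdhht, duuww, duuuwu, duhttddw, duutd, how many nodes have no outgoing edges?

9

Leaves are exactly the stored words that no other stored word extends.
Those words: "dudtutwu", "duhddwt", "duhttddw", "dutdwtd", "dutududw", "duutdthd", "duuuwu", "duuww", "duwdhht"
Leaf count: 9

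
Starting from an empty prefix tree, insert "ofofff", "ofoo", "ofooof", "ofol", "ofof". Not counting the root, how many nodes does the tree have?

10

For each word, the new-node count is its length minus the longest prefix already in the trie:
  "ofofff" → 6 new (o, f, o, f, f, f)
  "ofoo" → prefix "ofo" already present; 1 new (o)
  "ofooof" → prefix "ofoo" already present; 2 new (o, f)
  "ofol" → prefix "ofo" already present; 1 new (l)
  "ofof" → prefix "ofof" already present; 0 new (none)
Total nodes = 6 + 1 + 2 + 1 + 0 = 10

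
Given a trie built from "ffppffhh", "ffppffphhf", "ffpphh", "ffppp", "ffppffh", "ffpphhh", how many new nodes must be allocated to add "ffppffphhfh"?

1

Walking "ffppffphhfh" from the root, the first 10 characters ("ffppffphhf") follow existing edges; "h" is the first miss.
New nodes needed: |"ffppffphhfh"| − 10 = 11 − 10 = 1.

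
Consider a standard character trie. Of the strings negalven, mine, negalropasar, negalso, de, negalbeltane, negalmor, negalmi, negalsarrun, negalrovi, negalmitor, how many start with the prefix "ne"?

Walk to "ne"; the words in its subtree are exactly those with that prefix.
Matches: "negalbeltane", "negalmi", "negalmitor", "negalmor", "negalropasar", "negalrovi", "negalsarrun", "negalso", "negalven"
Count: 9

9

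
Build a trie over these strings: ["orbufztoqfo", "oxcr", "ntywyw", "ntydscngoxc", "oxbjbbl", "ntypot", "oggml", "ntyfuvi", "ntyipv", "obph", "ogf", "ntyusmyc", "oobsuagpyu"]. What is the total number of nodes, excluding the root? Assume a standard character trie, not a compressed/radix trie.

For each word, the new-node count is its length minus the longest prefix already in the trie:
  "orbufztoqfo" → 11 new (o, r, b, u, f, z, t, o, q, f, o)
  "oxcr" → prefix "o" already present; 3 new (x, c, r)
  "ntywyw" → 6 new (n, t, y, w, y, w)
  "ntydscngoxc" → prefix "nty" already present; 8 new (d, s, c, n, g, o, x, c)
  "oxbjbbl" → prefix "ox" already present; 5 new (b, j, b, b, l)
  "ntypot" → prefix "nty" already present; 3 new (p, o, t)
  "oggml" → prefix "o" already present; 4 new (g, g, m, l)
  "ntyfuvi" → prefix "nty" already present; 4 new (f, u, v, i)
  "ntyipv" → prefix "nty" already present; 3 new (i, p, v)
  "obph" → prefix "o" already present; 3 new (b, p, h)
  "ogf" → prefix "og" already present; 1 new (f)
  "ntyusmyc" → prefix "nty" already present; 5 new (u, s, m, y, c)
  "oobsuagpyu" → prefix "o" already present; 9 new (o, b, s, u, a, g, p, y, u)
Total nodes = 11 + 3 + 6 + 8 + 5 + 3 + 4 + 4 + 3 + 3 + 1 + 5 + 9 = 65

65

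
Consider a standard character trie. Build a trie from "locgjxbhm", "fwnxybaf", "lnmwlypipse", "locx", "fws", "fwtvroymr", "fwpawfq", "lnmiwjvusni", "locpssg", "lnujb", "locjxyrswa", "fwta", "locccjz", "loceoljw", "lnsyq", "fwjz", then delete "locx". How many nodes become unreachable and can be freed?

After clearing the end-marker at "locx", prune upward until reaching a node still needed by another word.
The suffix "x" (1 node) is used only by "locx"; the node for "loc" still has the child "g", so pruning stops there.
Nodes removed: 1

1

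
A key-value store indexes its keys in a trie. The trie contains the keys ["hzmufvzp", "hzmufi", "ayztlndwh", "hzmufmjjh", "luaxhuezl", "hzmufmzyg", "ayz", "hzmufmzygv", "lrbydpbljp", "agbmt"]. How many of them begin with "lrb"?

Filter for entries beginning with "lrb":
Words under "lrb": lrbydpbljp
Count: 1

1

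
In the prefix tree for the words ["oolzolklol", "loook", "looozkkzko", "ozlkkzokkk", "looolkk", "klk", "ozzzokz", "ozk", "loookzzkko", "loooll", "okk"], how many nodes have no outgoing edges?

Leaves are exactly the stored words that no other stored word extends.
Those words: "klk", "loookzzkko", "looolkk", "loooll", "looozkkzko", "okk", "oolzolklol", "ozk", "ozlkkzokkk", "ozzzokz"
Leaf count: 10

10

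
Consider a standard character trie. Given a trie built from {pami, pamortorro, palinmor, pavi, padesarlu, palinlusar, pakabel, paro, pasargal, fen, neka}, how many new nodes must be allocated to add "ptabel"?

5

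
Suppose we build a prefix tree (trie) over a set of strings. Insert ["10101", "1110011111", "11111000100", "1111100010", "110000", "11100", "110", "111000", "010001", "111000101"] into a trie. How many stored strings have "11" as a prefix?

8

Filter for entries beginning with "11":
Matches: "110", "110000", "11100", "111000", "111000101", "1110011111", "1111100010", "11111000100"
Count: 8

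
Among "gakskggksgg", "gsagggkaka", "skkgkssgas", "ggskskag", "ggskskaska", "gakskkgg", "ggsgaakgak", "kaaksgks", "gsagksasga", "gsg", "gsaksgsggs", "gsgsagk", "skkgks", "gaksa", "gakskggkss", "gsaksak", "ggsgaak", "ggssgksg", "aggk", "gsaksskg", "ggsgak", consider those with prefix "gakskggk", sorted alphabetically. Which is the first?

gakskggksgg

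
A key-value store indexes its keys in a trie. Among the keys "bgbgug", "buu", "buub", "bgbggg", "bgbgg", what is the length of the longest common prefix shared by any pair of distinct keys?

Look for the deepest trie node that still has at least two words in its subtree.
e.g. "bgbgg" and "bgbggg" share the prefix "bgbgg" of length 5; no pair shares a longer one.
Longest shared-prefix length: 5

5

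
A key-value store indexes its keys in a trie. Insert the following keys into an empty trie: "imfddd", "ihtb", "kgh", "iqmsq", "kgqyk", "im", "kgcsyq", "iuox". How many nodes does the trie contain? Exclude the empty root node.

26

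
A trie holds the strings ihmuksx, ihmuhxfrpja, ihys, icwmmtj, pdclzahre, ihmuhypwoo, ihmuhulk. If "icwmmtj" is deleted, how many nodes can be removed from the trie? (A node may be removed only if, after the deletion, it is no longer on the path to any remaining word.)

After clearing the end-marker at "icwmmtj", prune upward until reaching a node still needed by another word.
The suffix "cwmmtj" (6 nodes) is used only by "icwmmtj"; the node for "i" still has the child "h", so pruning stops there.
Nodes removed: 6

6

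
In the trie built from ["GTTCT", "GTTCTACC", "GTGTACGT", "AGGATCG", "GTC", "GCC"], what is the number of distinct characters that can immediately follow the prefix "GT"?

Walk "GT" from the root, arriving at one node.
Characters that immediately follow "GT" among the stored strings: {C, G, T}.
That node has 3 child edges.

3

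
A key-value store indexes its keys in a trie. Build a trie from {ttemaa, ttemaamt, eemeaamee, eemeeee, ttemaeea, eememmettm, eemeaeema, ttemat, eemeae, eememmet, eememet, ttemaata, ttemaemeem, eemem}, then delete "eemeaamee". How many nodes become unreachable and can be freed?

After clearing the end-marker at "eemeaamee", prune upward until reaching a node still needed by another word.
The suffix "amee" (4 nodes) is used only by "eemeaamee"; the node for "eemea" still has the child "e", so pruning stops there.
Nodes removed: 4

4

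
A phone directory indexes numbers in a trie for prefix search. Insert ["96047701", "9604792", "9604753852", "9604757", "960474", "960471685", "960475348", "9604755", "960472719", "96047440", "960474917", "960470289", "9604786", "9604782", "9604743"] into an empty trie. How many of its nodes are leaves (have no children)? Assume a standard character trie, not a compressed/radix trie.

A leaf is a node with no children — equivalently, the end of a word that is not a proper prefix of any other stored word.
Those words: "960470289", "960471685", "960472719", "9604743", "96047440", "960474917", "960475348", "9604753852", "9604755", "9604757", "96047701", "9604782", "9604786", "9604792"
Leaf count: 14

14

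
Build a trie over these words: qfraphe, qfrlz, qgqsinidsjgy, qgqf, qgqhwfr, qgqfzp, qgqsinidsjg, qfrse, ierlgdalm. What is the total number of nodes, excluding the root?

38

Trace insertions, counting only characters that open a new branch:
  "qfraphe" → 7 new (q, f, r, a, p, h, e)
  "qfrlz" → prefix "qfr" already present; 2 new (l, z)
  "qgqsinidsjgy" → prefix "q" already present; 11 new (g, q, s, i, n, i, d, s, j, g, y)
  "qgqf" → prefix "qgq" already present; 1 new (f)
  "qgqhwfr" → prefix "qgq" already present; 4 new (h, w, f, r)
  "qgqfzp" → prefix "qgqf" already present; 2 new (z, p)
  "qgqsinidsjg" → prefix "qgqsinidsjg" already present; 0 new (none)
  "qfrse" → prefix "qfr" already present; 2 new (s, e)
  "ierlgdalm" → 9 new (i, e, r, l, g, d, a, l, m)
Total nodes = 7 + 2 + 11 + 1 + 4 + 2 + 0 + 2 + 9 = 38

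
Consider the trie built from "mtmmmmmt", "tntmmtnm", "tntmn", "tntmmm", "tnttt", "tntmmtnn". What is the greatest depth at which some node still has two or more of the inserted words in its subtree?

7

Equivalently: take the maximum, over all pairs, of their longest common prefix length.
e.g. "tntmmtnm" and "tntmmtnn" share the prefix "tntmmtn" of length 7; no pair shares a longer one.
Longest shared-prefix length: 7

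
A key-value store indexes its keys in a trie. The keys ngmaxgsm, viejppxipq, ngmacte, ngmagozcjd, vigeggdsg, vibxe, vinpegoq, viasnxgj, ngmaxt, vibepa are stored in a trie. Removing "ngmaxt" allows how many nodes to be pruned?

1

A node on "ngmaxt"'s path can go only if nothing else ends at it or branches off below it.
The suffix "t" (1 node) is used only by "ngmaxt"; the node for "ngmax" still has the child "g", so pruning stops there.
Nodes removed: 1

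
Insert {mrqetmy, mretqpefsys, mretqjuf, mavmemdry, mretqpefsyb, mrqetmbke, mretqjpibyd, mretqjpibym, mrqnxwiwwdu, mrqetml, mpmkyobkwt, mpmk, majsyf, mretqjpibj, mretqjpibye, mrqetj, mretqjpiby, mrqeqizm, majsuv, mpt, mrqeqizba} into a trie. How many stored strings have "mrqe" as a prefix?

Filter for entries beginning with "mrqe":
Words under "mrqe": mrqeqizba, mrqeqizm, mrqetj, mrqetmbke, mrqetml, mrqetmy
Count: 6

6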